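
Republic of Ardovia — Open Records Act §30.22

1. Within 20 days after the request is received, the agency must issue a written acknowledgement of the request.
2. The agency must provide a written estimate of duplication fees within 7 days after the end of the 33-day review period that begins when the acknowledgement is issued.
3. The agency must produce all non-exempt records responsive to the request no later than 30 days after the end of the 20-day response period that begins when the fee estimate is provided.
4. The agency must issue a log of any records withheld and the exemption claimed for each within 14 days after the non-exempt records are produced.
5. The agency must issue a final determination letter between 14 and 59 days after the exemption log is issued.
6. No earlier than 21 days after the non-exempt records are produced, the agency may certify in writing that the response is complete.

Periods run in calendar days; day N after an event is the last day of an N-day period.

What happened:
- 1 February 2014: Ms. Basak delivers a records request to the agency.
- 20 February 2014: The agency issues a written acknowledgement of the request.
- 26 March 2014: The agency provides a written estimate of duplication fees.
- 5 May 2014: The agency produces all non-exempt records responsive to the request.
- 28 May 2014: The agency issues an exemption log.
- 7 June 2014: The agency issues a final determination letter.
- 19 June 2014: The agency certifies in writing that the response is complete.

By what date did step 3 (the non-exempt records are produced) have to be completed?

The fee estimate is provided on 26 March 2014; the 20-day response period therefore ends 15 April 2014, and step 3 runs from that date. 30 days after 15 April 2014 is 15 May 2014.

15 May 2014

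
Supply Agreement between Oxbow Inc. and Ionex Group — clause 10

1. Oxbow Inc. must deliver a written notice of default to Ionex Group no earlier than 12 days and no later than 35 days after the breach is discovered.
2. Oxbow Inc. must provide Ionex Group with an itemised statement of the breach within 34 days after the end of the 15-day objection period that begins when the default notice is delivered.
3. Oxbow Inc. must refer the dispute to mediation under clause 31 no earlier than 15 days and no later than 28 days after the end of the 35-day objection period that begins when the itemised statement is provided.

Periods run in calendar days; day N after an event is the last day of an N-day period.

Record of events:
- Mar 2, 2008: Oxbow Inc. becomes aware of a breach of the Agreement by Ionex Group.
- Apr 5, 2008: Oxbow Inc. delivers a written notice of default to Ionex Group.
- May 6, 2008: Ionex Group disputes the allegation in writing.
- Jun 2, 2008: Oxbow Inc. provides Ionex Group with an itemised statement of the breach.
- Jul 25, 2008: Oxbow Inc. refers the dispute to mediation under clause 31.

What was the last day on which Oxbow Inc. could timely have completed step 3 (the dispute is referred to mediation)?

Aug 4, 2008

The itemised statement is provided on Jun 2, 2008; the 35-day objection period therefore ends Jul 7, 2008, and step 3 runs from that date. The window is 15–28 days after Jul 7, 2008; it closes on Aug 4, 2008.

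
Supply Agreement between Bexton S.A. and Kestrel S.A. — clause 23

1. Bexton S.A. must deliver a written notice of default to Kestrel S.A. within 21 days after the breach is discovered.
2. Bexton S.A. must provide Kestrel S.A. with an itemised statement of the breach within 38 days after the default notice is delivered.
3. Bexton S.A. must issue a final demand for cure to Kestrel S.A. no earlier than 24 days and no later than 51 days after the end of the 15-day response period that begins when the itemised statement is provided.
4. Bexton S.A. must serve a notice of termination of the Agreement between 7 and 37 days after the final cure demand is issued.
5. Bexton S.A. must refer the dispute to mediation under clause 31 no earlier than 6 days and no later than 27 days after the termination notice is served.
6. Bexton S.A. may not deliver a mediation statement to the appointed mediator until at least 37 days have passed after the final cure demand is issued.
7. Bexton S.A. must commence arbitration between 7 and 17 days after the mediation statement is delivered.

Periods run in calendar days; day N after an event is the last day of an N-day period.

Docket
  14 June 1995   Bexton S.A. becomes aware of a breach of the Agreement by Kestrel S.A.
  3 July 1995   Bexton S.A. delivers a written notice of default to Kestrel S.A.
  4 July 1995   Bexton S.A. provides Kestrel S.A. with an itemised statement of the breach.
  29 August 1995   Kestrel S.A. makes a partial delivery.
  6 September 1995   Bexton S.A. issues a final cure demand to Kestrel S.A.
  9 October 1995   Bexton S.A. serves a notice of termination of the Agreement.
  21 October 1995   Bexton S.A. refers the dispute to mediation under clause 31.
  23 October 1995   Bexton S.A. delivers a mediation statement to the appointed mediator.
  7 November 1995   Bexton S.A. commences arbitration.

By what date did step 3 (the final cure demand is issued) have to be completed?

The itemised statement is provided on 4 July 1995; the 15-day response period therefore ends 19 July 1995, and step 3 runs from that date. The window is 24–51 days after 19 July 1995; it closes on 8 September 1995.

8 September 1995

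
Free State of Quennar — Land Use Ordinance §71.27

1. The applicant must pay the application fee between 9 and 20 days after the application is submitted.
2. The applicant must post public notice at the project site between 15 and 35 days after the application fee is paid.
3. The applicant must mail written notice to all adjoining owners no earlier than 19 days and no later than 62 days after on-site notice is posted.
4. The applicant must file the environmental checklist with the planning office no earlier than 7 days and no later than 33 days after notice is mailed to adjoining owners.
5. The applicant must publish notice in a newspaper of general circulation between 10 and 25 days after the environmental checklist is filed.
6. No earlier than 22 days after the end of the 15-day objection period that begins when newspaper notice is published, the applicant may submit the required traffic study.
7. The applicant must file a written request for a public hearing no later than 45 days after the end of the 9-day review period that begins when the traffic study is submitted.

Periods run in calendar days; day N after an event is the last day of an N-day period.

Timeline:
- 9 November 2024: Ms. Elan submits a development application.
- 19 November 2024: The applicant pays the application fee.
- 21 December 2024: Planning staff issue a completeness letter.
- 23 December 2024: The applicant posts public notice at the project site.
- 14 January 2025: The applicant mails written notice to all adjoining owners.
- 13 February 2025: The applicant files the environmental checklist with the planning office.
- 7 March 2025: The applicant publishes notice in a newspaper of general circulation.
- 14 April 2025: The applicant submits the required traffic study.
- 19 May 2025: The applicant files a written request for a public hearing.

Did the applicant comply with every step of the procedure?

Yes

Step 1 — 9 and 20 days from 9 November 2024 (when the application is submitted) are 18 November 2024 and 29 November 2024 respectively; done 19 November 2024 — within the window.
Step 2 — 15 and 35 days from 19 November 2024 (when the application fee is paid) are 4 December 2024 and 24 December 2024 respectively; 23 December 2024 falls inside that range.
Step 3 — 19 and 62 days from 23 December 2024 (when on-site notice is posted) are 11 January 2025 and 23 February 2025 respectively; done 14 January 2025, which is between those dates.
Step 4 — 7 and 33 days from 14 January 2025 (when notice is mailed to adjoining owners) are 21 January 2025 and 16 February 2025 respectively; done 13 February 2025 — within the window.
Step 5 — 10 and 25 days from 13 February 2025 (when the environmental checklist is filed) are 23 February 2025 and 10 March 2025 respectively; 7 March 2025 falls inside that range.
Step 6 — must wait 22 days from 22 March 2025 (end of the 15-day objection period, which began when newspaper notice is published on 7 March 2025), so not before 13 April 2025; done 14 April 2025, after the minimum wait.
Step 7 — counting 45 days from 23 April 2025 (end of the 9-day review period, which began when the traffic study is submitted on 14 April 2025) gives a deadline of 7 June 2025; done 19 May 2025 — timely.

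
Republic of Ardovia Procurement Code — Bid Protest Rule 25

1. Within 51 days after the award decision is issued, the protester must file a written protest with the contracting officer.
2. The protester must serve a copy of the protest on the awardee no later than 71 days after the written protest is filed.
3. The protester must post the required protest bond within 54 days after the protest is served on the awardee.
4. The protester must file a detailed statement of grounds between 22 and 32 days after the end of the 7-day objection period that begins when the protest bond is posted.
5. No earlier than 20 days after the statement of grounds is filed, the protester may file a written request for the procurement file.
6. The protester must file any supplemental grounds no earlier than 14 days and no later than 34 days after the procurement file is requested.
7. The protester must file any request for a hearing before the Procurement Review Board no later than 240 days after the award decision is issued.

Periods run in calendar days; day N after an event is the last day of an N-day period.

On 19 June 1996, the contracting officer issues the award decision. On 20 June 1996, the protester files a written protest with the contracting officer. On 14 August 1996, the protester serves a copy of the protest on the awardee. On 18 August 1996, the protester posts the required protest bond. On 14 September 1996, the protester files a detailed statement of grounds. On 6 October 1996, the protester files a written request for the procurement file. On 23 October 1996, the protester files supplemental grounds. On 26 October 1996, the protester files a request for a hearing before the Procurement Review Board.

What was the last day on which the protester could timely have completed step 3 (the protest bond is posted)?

Step 3 runs from 14 August 1996, when the protest is served on the awardee. 54 days after 14 August 1996 is 7 October 1996.

7 October 1996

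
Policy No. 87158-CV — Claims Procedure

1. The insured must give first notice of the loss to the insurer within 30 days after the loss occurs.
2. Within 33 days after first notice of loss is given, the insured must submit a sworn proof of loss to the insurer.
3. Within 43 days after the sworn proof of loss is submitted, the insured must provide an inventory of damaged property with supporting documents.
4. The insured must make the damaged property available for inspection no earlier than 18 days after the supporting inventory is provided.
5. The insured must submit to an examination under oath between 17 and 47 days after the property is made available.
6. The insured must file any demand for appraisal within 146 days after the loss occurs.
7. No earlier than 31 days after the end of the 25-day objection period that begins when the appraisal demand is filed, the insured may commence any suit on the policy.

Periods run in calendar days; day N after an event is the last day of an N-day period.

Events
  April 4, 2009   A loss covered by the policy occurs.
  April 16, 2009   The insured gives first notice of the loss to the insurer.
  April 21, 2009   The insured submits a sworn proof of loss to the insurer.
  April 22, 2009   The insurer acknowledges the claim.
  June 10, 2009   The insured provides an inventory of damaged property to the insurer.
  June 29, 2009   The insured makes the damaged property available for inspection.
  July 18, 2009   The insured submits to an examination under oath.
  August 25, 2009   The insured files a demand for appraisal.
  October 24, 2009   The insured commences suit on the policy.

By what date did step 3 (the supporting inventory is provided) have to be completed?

Step 3 runs from April 21, 2009, when the sworn proof of loss is submitted. 43 days after April 21, 2009 is June 3, 2009.

June 3, 2009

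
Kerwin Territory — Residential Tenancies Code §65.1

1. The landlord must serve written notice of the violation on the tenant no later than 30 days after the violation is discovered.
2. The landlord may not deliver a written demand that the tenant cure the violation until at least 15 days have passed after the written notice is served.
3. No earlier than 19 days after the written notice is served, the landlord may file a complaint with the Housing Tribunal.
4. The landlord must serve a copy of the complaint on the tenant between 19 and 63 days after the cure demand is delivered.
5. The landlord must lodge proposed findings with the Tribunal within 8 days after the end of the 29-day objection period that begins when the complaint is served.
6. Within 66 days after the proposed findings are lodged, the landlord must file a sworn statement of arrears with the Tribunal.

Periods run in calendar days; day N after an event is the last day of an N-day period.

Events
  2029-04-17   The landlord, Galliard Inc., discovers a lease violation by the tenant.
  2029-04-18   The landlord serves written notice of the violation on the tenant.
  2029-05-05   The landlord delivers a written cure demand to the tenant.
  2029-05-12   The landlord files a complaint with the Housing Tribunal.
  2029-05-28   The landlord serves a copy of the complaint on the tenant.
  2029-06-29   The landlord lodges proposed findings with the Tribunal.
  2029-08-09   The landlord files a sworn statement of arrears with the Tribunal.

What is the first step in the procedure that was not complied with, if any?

(1) due by 2029-04-17 + 30 days = 2029-05-17; done 2029-04-18 — timely.
(2) permitted from 2029-04-18 + 15 days = 2029-05-03 onward; 2029-05-05 is on or after that date.
(3) permitted from 2029-04-18 + 19 days = 2029-05-07 onward; done 2029-05-12, after the minimum wait.
(4) the permitted window runs from 2029-05-05 + 19 = 2029-05-24 to 2029-05-05 + 63 = 2029-07-07; 2029-05-28 falls inside that range.
(5) due by 2029-06-26 + 8 days = 2029-07-04; done 2029-06-29 — timely.
(6) due by 2029-06-29 + 66 days = 2029-09-03; completed 2029-08-09, before the deadline.

None — every step was satisfied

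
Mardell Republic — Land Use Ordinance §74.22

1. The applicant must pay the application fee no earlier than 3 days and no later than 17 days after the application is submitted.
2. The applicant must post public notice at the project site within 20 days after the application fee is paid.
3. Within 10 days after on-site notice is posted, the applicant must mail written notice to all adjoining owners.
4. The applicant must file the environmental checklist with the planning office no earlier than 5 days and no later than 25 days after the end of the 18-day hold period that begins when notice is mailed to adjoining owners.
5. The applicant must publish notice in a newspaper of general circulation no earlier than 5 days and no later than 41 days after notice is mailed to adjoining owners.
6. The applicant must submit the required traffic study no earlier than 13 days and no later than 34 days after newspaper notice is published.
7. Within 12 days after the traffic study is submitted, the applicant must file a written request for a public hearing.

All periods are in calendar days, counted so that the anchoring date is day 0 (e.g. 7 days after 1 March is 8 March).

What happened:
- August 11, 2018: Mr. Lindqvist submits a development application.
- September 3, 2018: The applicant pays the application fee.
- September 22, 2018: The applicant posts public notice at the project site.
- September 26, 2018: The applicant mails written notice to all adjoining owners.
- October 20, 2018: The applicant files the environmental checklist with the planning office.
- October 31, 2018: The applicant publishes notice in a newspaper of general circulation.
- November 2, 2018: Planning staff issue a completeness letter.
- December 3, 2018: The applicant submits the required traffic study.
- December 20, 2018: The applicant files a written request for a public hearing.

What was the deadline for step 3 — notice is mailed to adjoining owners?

October 2, 2018

Step 3 runs from September 22, 2018, when on-site notice is posted. 10 days after September 22, 2018 is October 2, 2018.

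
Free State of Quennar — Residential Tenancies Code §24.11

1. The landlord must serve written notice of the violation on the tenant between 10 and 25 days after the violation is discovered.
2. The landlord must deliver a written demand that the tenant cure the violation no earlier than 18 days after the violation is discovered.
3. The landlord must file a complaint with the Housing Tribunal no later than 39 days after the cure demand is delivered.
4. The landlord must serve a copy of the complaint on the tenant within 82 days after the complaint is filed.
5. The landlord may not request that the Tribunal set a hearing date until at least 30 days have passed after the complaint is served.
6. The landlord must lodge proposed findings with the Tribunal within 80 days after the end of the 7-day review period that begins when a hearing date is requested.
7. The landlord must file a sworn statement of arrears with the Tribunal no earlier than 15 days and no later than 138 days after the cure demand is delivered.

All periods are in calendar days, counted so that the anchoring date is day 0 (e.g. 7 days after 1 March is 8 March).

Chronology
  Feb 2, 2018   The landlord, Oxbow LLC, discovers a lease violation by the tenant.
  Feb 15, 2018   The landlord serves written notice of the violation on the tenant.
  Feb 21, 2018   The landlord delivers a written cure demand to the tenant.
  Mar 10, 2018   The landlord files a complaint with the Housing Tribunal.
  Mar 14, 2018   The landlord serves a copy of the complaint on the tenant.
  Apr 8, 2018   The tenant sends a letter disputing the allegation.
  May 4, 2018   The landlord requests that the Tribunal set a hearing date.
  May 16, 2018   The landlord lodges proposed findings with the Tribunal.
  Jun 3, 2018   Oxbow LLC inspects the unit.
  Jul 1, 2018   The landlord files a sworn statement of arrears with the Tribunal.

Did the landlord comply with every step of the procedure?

Step 1: the window is 10–25 days after Feb 2, 2018 (when the violation is discovered), so Feb 12, 2018 through Feb 27, 2018; done Feb 15, 2018, which is between those dates.
Step 2: the earliest permitted date is 18 days after Feb 2, 2018 (when the violation is discovered), i.e. Feb 20, 2018; Feb 21, 2018 is on or after that date.
Step 3: 39 days after Feb 21, 2018 (when the cure demand is delivered) is Apr 1, 2018; completed Mar 10, 2018, before the deadline.
Step 4: 82 days after Mar 10, 2018 (when the complaint is filed) is May 31, 2018; done Mar 14, 2018 — timely.
Step 5: the earliest permitted date is 30 days after Mar 14, 2018 (when the complaint is served), i.e. Apr 13, 2018; done May 4, 2018 — permitted.
Step 6: 80 days after May 11, 2018 (end of the 7-day review period, which began when a hearing date is requested on May 4, 2018) is Jul 30, 2018; completed May 16, 2018, before the deadline.
Step 7: the window is 15–138 days after Feb 21, 2018 (when the cure demand is delivered), so Mar 8, 2018 through Jul 9, 2018; Jul 1, 2018 falls inside that range.

Yes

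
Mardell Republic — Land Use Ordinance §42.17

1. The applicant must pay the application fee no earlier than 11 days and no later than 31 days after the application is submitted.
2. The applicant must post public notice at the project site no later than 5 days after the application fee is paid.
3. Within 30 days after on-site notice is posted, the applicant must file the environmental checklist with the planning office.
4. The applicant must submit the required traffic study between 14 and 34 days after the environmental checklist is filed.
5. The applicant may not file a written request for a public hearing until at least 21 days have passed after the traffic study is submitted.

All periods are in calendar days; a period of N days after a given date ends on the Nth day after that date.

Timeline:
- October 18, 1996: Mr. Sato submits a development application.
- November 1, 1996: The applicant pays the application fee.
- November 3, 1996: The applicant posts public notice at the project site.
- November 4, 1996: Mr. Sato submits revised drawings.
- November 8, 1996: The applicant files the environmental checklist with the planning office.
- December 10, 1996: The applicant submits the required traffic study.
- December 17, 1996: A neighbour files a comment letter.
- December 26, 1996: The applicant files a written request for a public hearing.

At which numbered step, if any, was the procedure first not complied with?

(1) the permitted window runs from October 18, 1996 + 11 = October 29, 1996 to October 18, 1996 + 31 = November 18, 1996; done November 1, 1996 — within the window.
(2) due by November 1, 1996 + 5 days = November 6, 1996; November 3, 1996 is within that limit.
(3) due by November 3, 1996 + 30 days = December 3, 1996; done November 8, 1996 — timely.
(4) the permitted window runs from November 8, 1996 + 14 = November 22, 1996 to November 8, 1996 + 34 = December 12, 1996; done December 10, 1996 — within the window.
(5) permitted from December 10, 1996 + 21 days = December 31, 1996 onward; done December 26, 1996 — 5 days too early.
Later steps need not be reached.

Step 5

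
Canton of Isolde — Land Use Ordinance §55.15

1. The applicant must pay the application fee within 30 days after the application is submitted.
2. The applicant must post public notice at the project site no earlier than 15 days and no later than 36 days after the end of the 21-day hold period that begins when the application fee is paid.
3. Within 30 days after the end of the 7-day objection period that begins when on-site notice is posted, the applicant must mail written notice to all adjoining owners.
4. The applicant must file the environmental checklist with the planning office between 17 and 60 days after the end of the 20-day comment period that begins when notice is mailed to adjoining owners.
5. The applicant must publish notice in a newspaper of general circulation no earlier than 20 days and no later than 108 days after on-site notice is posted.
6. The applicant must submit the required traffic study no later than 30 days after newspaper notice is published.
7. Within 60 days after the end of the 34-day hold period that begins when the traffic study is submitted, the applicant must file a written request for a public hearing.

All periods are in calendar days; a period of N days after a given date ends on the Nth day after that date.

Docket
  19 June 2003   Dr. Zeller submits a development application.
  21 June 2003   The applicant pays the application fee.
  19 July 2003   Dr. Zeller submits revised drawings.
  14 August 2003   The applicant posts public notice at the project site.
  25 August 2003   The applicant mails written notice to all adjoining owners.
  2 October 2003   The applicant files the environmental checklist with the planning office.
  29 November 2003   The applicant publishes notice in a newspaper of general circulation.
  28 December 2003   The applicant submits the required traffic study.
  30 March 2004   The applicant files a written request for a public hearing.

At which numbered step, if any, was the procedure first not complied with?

Step 1: 30 days after 19 June 2003 (when the application is submitted) is 19 July 2003; completed 21 June 2003, before the deadline.
Step 2: the window is 15–36 days after 12 July 2003 (end of the 21-day hold period, which began when the application fee is paid on 21 June 2003), so 27 July 2003 through 17 August 2003; done 14 August 2003, which is between those dates.
Step 3: 30 days after 21 August 2003 (end of the 7-day objection period, which began when on-site notice is posted on 14 August 2003) is 20 September 2003; completed 25 August 2003, before the deadline.
Step 4: the window is 17–60 days after 14 September 2003 (end of the 20-day comment period, which began when notice is mailed to adjoining owners on 25 August 2003), so 1 October 2003 through 13 November 2003; 2 October 2003 falls inside that range.
Step 5: the window is 20–108 days after 14 August 2003 (when on-site notice is posted), so 3 September 2003 through 30 November 2003; done 29 November 2003, which is between those dates.
Step 6: 30 days after 29 November 2003 (when newspaper notice is published) is 29 December 2003; 28 December 2003 is within that limit.
Step 7: 60 days after 31 January 2004 (end of the 34-day hold period, which began when the traffic study is submitted on 28 December 2003) is 31 March 2004; completed 30 March 2004, before the deadline.

None — every step was satisfied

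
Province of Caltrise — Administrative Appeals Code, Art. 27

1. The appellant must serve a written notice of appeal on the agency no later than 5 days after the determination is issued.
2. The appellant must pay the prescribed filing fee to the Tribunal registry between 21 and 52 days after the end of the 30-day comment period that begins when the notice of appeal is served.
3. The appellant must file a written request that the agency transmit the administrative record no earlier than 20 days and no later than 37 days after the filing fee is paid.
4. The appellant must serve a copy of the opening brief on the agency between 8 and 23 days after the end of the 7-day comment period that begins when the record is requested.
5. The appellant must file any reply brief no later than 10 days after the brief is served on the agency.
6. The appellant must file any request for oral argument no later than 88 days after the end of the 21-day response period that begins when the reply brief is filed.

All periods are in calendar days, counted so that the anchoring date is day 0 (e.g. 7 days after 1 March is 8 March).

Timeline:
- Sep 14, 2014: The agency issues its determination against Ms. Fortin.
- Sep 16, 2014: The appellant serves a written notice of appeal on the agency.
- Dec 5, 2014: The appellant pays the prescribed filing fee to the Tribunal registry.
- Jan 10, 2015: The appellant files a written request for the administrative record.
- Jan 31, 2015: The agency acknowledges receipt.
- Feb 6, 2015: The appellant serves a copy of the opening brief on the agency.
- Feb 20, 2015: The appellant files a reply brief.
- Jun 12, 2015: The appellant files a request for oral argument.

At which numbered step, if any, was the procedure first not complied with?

Step 5

(1) due by Sep 14, 2014 + 5 days = Sep 19, 2014; completed Sep 16, 2014, before the deadline.
(2) the permitted window runs from Oct 16, 2014 + 21 = Nov 6, 2014 to Oct 16, 2014 + 52 = Dec 7, 2014; Dec 5, 2014 falls inside that range.
(3) the permitted window runs from Dec 5, 2014 + 20 = Dec 25, 2014 to Dec 5, 2014 + 37 = Jan 11, 2015; done Jan 10, 2015 — within the window.
(4) the permitted window runs from Jan 17, 2015 + 8 = Jan 25, 2015 to Jan 17, 2015 + 23 = Feb 9, 2015; done Feb 6, 2015, which is between those dates.
(5) due by Feb 6, 2015 + 10 days = Feb 16, 2015; done Feb 20, 2015 — 4 days late.
No need to go further; step 5 was not satisfied.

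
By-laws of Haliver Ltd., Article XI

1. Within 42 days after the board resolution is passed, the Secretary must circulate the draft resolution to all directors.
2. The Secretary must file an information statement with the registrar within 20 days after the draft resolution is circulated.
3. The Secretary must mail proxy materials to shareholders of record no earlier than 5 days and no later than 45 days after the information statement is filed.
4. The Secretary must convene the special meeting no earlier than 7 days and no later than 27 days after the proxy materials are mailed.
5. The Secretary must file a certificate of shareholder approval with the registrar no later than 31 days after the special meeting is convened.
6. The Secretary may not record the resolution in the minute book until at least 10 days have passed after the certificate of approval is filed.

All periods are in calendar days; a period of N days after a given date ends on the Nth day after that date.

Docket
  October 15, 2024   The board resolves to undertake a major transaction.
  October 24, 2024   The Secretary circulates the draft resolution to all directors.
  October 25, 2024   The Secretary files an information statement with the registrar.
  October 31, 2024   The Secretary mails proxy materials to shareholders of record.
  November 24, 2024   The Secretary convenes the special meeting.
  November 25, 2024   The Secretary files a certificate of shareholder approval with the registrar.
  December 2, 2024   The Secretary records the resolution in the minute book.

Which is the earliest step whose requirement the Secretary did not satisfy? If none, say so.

Step 6

Step 1 — counting 42 days from October 15, 2024 (when the board resolution is passed) gives a deadline of November 26, 2024; completed October 24, 2024, before the deadline.
Step 2 — counting 20 days from October 24, 2024 (when the draft resolution is circulated) gives a deadline of November 13, 2024; October 25, 2024 is within that limit.
Step 3 — 5 and 45 days from October 25, 2024 (when the information statement is filed) are October 30, 2024 and December 9, 2024 respectively; done October 31, 2024 — within the window.
Step 4 — 7 and 27 days from October 31, 2024 (when the proxy materials are mailed) are November 7, 2024 and November 27, 2024 respectively; November 24, 2024 falls inside that range.
Step 5 — counting 31 days from November 24, 2024 (when the special meeting is convened) gives a deadline of December 25, 2024; done November 25, 2024 — timely.
Step 6 — must wait 10 days from November 25, 2024 (when the certificate of approval is filed), so not before December 5, 2024; done December 2, 2024 — 3 days too early.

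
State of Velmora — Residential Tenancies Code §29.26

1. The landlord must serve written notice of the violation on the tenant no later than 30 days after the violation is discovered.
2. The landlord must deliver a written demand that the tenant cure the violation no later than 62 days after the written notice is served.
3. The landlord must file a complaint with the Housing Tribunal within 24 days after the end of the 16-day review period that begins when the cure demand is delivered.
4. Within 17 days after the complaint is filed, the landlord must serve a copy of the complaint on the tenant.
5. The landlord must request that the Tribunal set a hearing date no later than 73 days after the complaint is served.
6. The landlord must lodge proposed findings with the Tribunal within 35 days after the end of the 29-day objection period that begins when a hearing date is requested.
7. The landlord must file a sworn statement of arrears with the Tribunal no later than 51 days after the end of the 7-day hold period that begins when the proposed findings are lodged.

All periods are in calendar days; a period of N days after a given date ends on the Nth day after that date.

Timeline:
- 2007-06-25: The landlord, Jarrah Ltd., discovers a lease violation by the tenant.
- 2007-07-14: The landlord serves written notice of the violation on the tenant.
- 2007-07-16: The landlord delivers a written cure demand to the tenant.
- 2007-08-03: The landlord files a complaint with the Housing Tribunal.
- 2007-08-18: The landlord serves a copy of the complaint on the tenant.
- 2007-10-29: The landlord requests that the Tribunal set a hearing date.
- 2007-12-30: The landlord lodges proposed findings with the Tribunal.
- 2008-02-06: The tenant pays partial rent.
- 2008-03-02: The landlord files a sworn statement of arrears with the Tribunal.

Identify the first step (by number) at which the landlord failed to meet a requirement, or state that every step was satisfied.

(1) due by 2007-06-25 + 30 days = 2007-07-25; completed 2007-07-14, before the deadline.
(2) due by 2007-07-14 + 62 days = 2007-09-14; 2007-07-16 is within that limit.
(3) due by 2007-08-01 + 24 days = 2007-08-25; completed 2007-08-03, before the deadline.
(4) due by 2007-08-03 + 17 days = 2007-08-20; done 2007-08-18 — timely.
(5) due by 2007-08-18 + 73 days = 2007-10-30; done 2007-10-29 — timely.
(6) due by 2007-11-27 + 35 days = 2008-01-01; completed 2007-12-30, before the deadline.
(7) due by 2008-01-06 + 51 days = 2008-02-26; not done until 2008-03-02, 5 days after the deadline.
The analysis stops there.

Step 7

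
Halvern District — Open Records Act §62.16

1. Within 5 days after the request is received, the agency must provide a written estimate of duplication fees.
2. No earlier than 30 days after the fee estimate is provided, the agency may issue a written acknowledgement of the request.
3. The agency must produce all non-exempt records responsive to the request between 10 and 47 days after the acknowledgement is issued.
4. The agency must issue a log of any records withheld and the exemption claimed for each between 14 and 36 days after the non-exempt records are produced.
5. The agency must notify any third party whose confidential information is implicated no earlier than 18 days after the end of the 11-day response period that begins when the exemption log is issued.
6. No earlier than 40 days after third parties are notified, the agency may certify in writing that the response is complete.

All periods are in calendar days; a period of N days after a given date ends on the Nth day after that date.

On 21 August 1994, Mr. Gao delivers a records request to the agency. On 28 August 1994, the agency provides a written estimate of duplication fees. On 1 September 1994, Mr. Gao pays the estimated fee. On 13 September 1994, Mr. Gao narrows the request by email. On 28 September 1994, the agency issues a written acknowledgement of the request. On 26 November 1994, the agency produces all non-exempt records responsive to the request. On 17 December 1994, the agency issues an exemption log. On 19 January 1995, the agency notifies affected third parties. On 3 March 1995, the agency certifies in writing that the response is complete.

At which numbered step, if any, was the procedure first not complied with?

Step 1

Step 1: 5 days after 21 August 1994 (when the request is received) is 26 August 1994; done 28 August 1994 — 2 days late.
The procedure was therefore not followed at step 1.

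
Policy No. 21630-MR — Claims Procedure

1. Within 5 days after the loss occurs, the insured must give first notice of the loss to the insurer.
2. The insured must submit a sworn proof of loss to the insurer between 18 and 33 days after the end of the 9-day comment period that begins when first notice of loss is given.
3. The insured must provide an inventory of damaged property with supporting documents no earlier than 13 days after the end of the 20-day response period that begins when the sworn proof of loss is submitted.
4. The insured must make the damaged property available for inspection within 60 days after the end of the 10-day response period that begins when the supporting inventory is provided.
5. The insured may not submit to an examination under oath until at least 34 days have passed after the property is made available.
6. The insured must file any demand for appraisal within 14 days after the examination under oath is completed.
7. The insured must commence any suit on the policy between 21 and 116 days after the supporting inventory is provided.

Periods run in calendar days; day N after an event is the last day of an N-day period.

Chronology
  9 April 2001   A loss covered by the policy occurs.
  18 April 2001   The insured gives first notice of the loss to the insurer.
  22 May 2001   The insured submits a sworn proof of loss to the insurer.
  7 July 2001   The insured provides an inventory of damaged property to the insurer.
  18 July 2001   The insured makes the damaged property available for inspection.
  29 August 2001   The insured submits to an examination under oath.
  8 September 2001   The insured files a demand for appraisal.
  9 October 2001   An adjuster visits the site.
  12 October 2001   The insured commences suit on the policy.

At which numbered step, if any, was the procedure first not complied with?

(1) due by 9 April 2001 + 5 days = 14 April 2001; 18 April 2001 misses that deadline by 4 days.

Step 1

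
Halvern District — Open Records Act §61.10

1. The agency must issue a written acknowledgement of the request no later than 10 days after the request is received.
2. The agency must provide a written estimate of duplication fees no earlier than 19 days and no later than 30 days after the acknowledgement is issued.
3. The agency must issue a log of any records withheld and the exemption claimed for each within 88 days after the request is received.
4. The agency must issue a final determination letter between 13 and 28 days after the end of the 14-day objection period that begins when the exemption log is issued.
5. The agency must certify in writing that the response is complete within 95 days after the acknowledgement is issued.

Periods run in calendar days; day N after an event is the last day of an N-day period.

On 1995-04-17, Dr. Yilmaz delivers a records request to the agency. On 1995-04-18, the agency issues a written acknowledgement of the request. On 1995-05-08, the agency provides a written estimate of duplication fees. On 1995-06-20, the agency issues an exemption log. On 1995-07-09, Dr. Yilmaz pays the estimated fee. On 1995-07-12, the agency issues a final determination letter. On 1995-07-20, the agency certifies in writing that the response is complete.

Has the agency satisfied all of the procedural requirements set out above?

(1) due by 1995-04-17 + 10 days = 1995-04-27; completed 1995-04-18, before the deadline.
(2) the permitted window runs from 1995-04-18 + 19 = 1995-05-07 to 1995-04-18 + 30 = 1995-05-18; 1995-05-08 falls inside that range.
(3) due by 1995-04-17 + 88 days = 1995-07-14; done 1995-06-20 — timely.
(4) the permitted window runs from 1995-07-04 + 13 = 1995-07-17 to 1995-07-04 + 28 = 1995-08-01; 1995-07-12 is 5 days too early.
The analysis stops there.

No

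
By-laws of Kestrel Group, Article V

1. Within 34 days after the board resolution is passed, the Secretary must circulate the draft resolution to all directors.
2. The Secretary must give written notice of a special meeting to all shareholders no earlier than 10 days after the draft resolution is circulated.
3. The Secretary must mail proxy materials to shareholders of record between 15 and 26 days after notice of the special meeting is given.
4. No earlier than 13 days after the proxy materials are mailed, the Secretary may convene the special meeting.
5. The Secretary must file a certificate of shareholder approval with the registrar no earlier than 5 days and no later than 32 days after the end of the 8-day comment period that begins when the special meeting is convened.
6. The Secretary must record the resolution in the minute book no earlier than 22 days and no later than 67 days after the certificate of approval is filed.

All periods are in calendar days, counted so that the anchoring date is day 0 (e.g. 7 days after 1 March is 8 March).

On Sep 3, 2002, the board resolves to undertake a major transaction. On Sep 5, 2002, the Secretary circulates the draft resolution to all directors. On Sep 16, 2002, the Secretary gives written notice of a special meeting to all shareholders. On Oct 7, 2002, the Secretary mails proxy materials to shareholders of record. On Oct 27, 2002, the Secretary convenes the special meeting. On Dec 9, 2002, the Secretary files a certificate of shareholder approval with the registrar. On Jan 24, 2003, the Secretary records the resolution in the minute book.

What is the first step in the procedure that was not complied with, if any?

Step 1: 34 days after Sep 3, 2002 (when the board resolution is passed) is Oct 7, 2002; completed Sep 5, 2002, before the deadline.
Step 2: the earliest permitted date is 10 days after Sep 5, 2002 (when the draft resolution is circulated), i.e. Sep 15, 2002; Sep 16, 2002 is on or after that date.
Step 3: the window is 15–26 days after Sep 16, 2002 (when notice of the special meeting is given), so Oct 1, 2002 through Oct 12, 2002; done Oct 7, 2002, which is between those dates.
Step 4: the earliest permitted date is 13 days after Oct 7, 2002 (when the proxy materials are mailed), i.e. Oct 20, 2002; done Oct 27, 2002, after the minimum wait.
Step 5: the window is 5–32 days after Nov 4, 2002 (end of the 8-day comment period, which began when the special meeting is convened on Oct 27, 2002), so Nov 9, 2002 through Dec 6, 2002; Dec 9, 2002 is 3 days past the end of the window.
No need to go further; step 5 was not satisfied.

Step 5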